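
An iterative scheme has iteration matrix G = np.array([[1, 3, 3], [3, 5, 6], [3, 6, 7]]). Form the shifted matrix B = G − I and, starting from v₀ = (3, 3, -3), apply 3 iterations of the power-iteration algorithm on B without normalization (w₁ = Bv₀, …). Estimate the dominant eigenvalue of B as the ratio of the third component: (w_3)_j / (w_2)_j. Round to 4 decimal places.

μ ≈ 13.0000

B = G − I has rows (0, 3, 3); (3, 4, 6); (3, 6, 6)
w1 = Bv₀ = (0·3 + 3·3 + 3·(-3); 3·3 + 4·3 + 6·(-3); 3·3 + 6·3 + 6·(-3)) = (0, 3, 9)
w2 = Bw1 = (0·0 + 3·3 + 3·9; 3·0 + 4·3 + 6·9; 3·0 + 6·3 + 6·9) = (36, 66, 72)
w3 = Bw2 = (414, 804, 936)
Ratio: 936/72 = 13.0000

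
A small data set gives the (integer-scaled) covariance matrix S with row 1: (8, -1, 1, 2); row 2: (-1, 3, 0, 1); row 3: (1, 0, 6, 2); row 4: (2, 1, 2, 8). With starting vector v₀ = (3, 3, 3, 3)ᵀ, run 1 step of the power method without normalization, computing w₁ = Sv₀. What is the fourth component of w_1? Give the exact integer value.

w1 = Sv₀ = (30, 9, 27, 39)
The requested component of w1 is 39.

39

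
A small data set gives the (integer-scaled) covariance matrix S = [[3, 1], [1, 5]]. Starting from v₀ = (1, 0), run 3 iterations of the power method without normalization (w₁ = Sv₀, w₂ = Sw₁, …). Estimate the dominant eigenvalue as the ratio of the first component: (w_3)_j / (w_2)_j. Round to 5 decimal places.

w1 = Sv₀ = (3·1 + 1·0; 1·1 + 5·0) = (3, 1)
w2 = Sw1 = (3·3 + 1·1; 1·3 + 5·1) = (10, 8)
w3 = Sw2 = (38, 50)
Ratio at component: 38 / 10 = 3.80000

λ ≈ 3.80000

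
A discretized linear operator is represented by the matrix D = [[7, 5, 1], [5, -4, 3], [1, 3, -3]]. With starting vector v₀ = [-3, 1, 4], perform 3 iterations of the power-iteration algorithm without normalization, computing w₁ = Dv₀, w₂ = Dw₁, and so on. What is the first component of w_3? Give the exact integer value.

-1254

w1 = Dv₀ = (7·(-3) + 5·1 + 1·4; 5·(-3) + (-4)·1 + 3·4; 1·(-3) + 3·1 + (-3)·4) = (-12, -7, -12)
w2 = Dw1 = (7·(-12) + 5·(-7) + 1·(-12); 5·(-12) + (-4)·(-7) + 3·(-12); 1·(-12) + 3·(-7) + (-3)·(-12)) = (-131, -68, 3)
w3 = Dw2 = (-1254, -374, -344)
The requested component of w3 is -1254.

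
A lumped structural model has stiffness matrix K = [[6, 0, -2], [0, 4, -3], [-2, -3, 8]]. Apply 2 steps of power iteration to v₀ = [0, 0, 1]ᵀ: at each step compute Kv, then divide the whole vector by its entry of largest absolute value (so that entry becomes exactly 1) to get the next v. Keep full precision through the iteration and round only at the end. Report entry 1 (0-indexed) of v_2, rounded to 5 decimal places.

-0.46753

Kv0 = (-2.000000, -3.000000, 8.000000); divide by 8.000000 → v1 = (-0.250000, -0.375000, 1.000000)
Kv1 = (-3.500000, -4.500000, 9.625000); divide by 9.625000 → v2 = (-0.363636, -0.467532, 1.000000)
Requested entry of v2: -36/77 = -0.46753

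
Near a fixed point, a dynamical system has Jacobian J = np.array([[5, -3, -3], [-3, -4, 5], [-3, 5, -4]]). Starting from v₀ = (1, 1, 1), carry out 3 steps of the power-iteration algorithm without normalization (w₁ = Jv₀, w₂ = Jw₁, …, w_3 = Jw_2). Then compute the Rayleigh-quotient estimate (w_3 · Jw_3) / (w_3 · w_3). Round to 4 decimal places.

λ ≈ 7.2913

w1 = Jv₀ = (-1, -2, -2)
w2 = Jw1 = (7, 1, 1)
w3 = Jw2 = (29, -20, -20)
Jw3 = (265, -107, -107)
w3·Jw3 = 29·265 + (-20)·(-107) + (-20)·(-107) = 11965; w3·w3 = 29·29 + (-20)·(-20) + (-20)·(-20) = 1641
λ ≈ 11965/1641 = 7.2913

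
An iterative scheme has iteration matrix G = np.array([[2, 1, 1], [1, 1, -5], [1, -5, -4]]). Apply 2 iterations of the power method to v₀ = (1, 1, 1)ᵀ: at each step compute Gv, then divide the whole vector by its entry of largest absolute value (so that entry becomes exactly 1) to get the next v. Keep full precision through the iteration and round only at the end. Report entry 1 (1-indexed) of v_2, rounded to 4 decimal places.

Gv0 = (4.00000, -3.00000, -8.00000); divide by -8.00000 → v1 = (-0.50000, 0.37500, 1.00000)
Gv1 = (0.37500, -5.12500, -6.37500); divide by -6.37500 → v2 = (-0.05882, 0.80392, 1.00000)
Requested entry of v2: -3/51 = -0.0588

-0.0588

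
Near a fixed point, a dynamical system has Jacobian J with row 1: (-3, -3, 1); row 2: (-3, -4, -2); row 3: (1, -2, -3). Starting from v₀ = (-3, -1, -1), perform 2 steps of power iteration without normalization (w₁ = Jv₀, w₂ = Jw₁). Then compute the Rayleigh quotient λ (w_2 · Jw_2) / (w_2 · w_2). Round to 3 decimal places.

w1 = Jv₀ = ((-3)·(-3) + (-3)·(-1) + 1·(-1); (-3)·(-3) + (-4)·(-1) + (-2)·(-1); 1·(-3) + (-2)·(-1) + (-3)·(-1)) = (11, 15, 2)
w2 = Jw1 = ((-3)·11 + (-3)·15 + 1·2; (-3)·11 + (-4)·15 + (-2)·2; 1·11 + (-2)·15 + (-3)·2) = (-76, -97, -25)
Jw2 = (494, 666, 193)
w2·Jw2 = (-76)·494 + (-97)·666 + (-25)·193 = -106971; w2·w2 = (-76)·(-76) + (-97)·(-97) + (-25)·(-25) = 15810
λ ≈ -106971/15810 = -6.766

-6.766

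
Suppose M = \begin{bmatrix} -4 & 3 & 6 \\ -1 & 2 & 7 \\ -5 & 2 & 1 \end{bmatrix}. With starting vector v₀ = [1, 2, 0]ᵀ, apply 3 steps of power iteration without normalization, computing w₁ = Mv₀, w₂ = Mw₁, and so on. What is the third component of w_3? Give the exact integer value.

14

w1 = Mv₀ = ((-4)·1 + 3·2 + 6·0; (-1)·1 + 2·2 + 7·0; (-5)·1 + 2·2 + 1·0) = (2, 3, -1)
w2 = Mw1 = ((-4)·2 + 3·3 + 6·(-1); (-1)·2 + 2·3 + 7·(-1); (-5)·2 + 2·3 + 1·(-1)) = (-5, -3, -5)
w3 = Mw2 = (-19, -36, 14)
The requested component of w3 is 14.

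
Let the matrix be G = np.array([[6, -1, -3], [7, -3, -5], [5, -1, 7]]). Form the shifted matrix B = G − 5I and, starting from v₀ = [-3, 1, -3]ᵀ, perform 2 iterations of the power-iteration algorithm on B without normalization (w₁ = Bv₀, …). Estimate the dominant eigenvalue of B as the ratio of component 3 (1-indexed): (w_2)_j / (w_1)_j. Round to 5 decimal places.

B = G − 5I has rows (1, -1, -3); (7, -8, -5); (5, -1, 2)
w1 = Bv₀ = (1·(-3) + (-1)·1 + (-3)·(-3); 7·(-3) + (-8)·1 + (-5)·(-3); 5·(-3) + (-1)·1 + 2·(-3)) = (5, -14, -22)
w2 = Bw1 = (1·5 + (-1)·(-14) + (-3)·(-22); 7·5 + (-8)·(-14) + (-5)·(-22); 5·5 + (-1)·(-14) + 2·(-22)) = (85, 257, -5)
Ratio: -5/-22 = 0.22727

0.22727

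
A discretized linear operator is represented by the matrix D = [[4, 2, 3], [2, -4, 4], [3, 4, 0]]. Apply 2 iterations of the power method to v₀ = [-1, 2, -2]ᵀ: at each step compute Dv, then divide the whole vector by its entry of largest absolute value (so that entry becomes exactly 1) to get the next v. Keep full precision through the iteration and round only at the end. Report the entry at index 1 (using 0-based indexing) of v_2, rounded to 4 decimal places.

-0.8889

Dv0 = (-6.00000, -18.00000, 5.00000); divide by -18.00000 → v1 = (0.33333, 1.00000, -0.27778)
Dv1 = (2.50000, -4.44444, 5.00000); divide by 5.00000 → v2 = (0.50000, -0.88889, 1.00000)
Requested entry of v2: 80/-90 = -0.8889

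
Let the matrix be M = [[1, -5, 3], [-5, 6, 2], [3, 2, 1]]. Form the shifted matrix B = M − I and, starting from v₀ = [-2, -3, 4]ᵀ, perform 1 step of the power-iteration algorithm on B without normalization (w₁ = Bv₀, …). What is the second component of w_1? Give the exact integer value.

3

B = M − I has rows (0, -5, 3); (-5, 5, 2); (3, 2, 0)
w1 = Bv₀ = (0·(-2) + (-5)·(-3) + 3·4; (-5)·(-2) + 5·(-3) + 2·4; 3·(-2) + 2·(-3) + 0·4) = (27, 3, -12)
Requested component of w1: 3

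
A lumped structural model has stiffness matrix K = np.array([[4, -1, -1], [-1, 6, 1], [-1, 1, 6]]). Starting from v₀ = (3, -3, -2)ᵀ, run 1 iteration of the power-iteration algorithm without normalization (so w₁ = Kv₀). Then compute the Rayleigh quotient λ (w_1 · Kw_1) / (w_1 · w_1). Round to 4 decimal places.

7.4396

w1 = Kv₀ = (4·3 + (-1)·(-3) + (-1)·(-2); (-1)·3 + 6·(-3) + 1·(-2); (-1)·3 + 1·(-3) + 6·(-2)) = (17, -23, -18)
Kw1 = (109, -173, -148)
w1·Kw1 = 17·109 + (-23)·(-173) + (-18)·(-148) = 8496; w1·w1 = 17·17 + (-23)·(-23) + (-18)·(-18) = 1142
λ ≈ 8496/1142 = 7.4396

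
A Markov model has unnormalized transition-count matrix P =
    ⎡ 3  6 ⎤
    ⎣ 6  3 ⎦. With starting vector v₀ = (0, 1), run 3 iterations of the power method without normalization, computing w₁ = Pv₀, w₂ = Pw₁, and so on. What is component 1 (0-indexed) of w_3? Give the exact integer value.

w1 = Pv₀ = (6, 3)
w2 = Pw1 = (36, 45)
w3 = Pw2 = (378, 351)
The requested component of w3 is 351.

351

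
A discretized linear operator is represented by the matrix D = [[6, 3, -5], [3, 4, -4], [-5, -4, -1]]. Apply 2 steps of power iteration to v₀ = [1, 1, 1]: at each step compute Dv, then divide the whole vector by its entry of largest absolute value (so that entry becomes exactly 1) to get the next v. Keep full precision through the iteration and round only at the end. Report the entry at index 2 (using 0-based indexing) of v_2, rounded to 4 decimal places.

-0.2651

Dv0 = (4.00000, 3.00000, -10.00000); divide by -10.00000 → v1 = (-0.40000, -0.30000, 1.00000)
Dv1 = (-8.30000, -6.40000, 2.20000); divide by -8.30000 → v2 = (1.00000, 0.77108, -0.26506)
Requested entry of v2: -22/83 = -0.2651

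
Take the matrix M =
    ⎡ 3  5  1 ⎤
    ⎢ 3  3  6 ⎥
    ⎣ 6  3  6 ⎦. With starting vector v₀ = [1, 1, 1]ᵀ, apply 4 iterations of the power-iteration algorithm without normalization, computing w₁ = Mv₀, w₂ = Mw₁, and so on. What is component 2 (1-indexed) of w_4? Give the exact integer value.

w1 = Mv₀ = (3·1 + 5·1 + 1·1; 3·1 + 3·1 + 6·1; 6·1 + 3·1 + 6·1) = (9, 12, 15)
w2 = Mw1 = (3·9 + 5·12 + 1·15; 3·9 + 3·12 + 6·15; 6·9 + 3·12 + 6·15) = (102, 153, 180)
w3 = Mw2 = (1251, 1845, 2151)
w4 = Mw3 = (15129, 22194, 25947)
The requested component of w4 is 22194.

22194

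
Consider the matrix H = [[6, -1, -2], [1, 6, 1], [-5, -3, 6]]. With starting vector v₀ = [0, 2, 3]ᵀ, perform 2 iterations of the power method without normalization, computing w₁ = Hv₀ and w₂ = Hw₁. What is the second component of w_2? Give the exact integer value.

94

w1 = Hv₀ = (-8, 15, 12)
w2 = Hw1 = (-87, 94, 67)
The requested component of w2 is 94.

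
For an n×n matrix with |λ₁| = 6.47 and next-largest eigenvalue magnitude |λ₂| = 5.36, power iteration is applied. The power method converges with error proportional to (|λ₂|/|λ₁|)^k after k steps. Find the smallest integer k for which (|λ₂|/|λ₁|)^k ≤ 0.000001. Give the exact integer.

74

|λ₂/λ₁| = 5.36/6.47 = 0.82844
Need k ≥ ln(0.000001) / ln(0.82844) = -13.8155 / -0.1882 ≈ 73.404
Smallest integer k satisfying the bound: 74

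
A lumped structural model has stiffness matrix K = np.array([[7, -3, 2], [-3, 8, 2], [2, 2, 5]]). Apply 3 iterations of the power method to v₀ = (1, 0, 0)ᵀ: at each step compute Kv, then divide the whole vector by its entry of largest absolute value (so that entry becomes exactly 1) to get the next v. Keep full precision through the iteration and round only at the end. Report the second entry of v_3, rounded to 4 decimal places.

Kv0 = (7.00000, -3.00000, 2.00000); divide by 7.00000 → v1 = (1.00000, -0.42857, 0.28571)
Kv1 = (8.85714, -5.85714, 2.57143); divide by 8.85714 → v2 = (1.00000, -0.66129, 0.29032)
Kv2 = (9.56452, -7.70968, 2.12903); divide by 9.56452 → v3 = (1.00000, -0.80607, 0.22260)
Requested entry of v3: -478/593 = -0.8061

-0.8061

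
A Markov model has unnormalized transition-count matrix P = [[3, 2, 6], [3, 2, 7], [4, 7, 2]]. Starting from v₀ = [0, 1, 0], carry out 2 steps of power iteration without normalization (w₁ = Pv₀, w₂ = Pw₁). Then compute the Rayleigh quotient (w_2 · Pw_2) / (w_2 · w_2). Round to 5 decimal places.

w1 = Pv₀ = (3·0 + 2·1 + 6·0; 3·0 + 2·1 + 7·0; 4·0 + 7·1 + 2·0) = (2, 2, 7)
w2 = Pw1 = (3·2 + 2·2 + 6·7; 3·2 + 2·2 + 7·7; 4·2 + 7·2 + 2·7) = (52, 59, 36)
Pw2 = (490, 526, 693)
w2·Pw2 = 52·490 + 59·526 + 36·693 = 81462; w2·w2 = 52·52 + 59·59 + 36·36 = 7481
λ ≈ 81462/7481 = 10.88919

10.88919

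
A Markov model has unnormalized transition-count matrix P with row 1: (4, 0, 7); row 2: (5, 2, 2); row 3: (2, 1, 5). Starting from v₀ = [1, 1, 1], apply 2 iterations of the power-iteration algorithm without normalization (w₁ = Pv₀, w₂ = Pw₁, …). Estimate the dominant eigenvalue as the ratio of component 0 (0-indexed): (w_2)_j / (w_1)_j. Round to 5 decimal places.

λ ≈ 9.09091

w1 = Pv₀ = (4·1 + 0·1 + 7·1; 5·1 + 2·1 + 2·1; 2·1 + 1·1 + 5·1) = (11, 9, 8)
w2 = Pw1 = (4·11 + 0·9 + 7·8; 5·11 + 2·9 + 2·8; 2·11 + 1·9 + 5·8) = (100, 89, 71)
Ratio at component: 100 / 11 = 9.09091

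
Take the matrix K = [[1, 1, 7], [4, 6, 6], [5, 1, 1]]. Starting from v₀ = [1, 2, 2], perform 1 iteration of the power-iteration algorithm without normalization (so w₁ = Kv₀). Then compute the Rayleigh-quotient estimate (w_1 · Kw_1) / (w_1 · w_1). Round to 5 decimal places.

9.57886

w1 = Kv₀ = (1·1 + 1·2 + 7·2; 4·1 + 6·2 + 6·2; 5·1 + 1·2 + 1·2) = (17, 28, 9)
Kw1 = (108, 290, 122)
w1·Kw1 = 17·108 + 28·290 + 9·122 = 11054; w1·w1 = 17·17 + 28·28 + 9·9 = 1154
λ ≈ 11054/1154 = 9.57886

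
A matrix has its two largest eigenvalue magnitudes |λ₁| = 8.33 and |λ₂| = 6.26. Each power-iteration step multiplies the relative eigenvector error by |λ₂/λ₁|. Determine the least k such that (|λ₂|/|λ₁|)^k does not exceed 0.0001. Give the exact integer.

|λ₂/λ₁| = 6.26/8.33 = 0.75150
Need k ≥ ln(0.0001) / ln(0.75150) = -9.2103 / -0.2857 ≈ 32.240
Smallest integer k satisfying the bound: 33

33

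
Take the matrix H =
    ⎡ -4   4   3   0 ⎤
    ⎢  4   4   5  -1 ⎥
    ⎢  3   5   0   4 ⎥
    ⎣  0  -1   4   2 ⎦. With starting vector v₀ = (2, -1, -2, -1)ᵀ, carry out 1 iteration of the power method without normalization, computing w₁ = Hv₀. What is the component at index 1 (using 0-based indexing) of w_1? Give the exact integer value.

-5

w1 = Hv₀ = (-18, -5, -3, -9)
The requested component of w1 is -5.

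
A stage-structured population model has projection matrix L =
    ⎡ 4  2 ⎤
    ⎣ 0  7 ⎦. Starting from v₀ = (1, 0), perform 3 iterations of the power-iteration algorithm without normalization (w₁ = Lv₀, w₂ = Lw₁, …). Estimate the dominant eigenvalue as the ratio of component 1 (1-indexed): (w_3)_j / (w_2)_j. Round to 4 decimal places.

w1 = Lv₀ = (4, 0)
w2 = Lw1 = (16, 0)
w3 = Lw2 = (64, 0)
Ratio at component: 64 / 16 = 4.0000

λ ≈ 4.0000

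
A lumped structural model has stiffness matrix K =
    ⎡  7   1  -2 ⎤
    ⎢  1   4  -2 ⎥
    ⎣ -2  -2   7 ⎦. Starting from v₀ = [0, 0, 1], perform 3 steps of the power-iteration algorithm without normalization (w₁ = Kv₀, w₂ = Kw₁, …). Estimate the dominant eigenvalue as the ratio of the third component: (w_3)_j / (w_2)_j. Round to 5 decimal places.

w1 = Kv₀ = (7·0 + 1·0 + (-2)·1; 1·0 + 4·0 + (-2)·1; (-2)·0 + (-2)·0 + 7·1) = (-2, -2, 7)
w2 = Kw1 = (7·(-2) + 1·(-2) + (-2)·7; 1·(-2) + 4·(-2) + (-2)·7; (-2)·(-2) + (-2)·(-2) + 7·7) = (-30, -24, 57)
w3 = Kw2 = (-348, -240, 507)
Ratio at component: 507 / 57 = 8.89474

λ ≈ 8.89474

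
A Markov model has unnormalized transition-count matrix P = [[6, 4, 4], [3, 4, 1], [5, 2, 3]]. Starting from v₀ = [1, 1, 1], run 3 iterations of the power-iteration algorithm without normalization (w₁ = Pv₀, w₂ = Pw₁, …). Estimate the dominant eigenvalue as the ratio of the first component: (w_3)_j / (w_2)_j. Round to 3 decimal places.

λ ≈ 11.128

w1 = Pv₀ = (6·1 + 4·1 + 4·1; 3·1 + 4·1 + 1·1; 5·1 + 2·1 + 3·1) = (14, 8, 10)
w2 = Pw1 = (6·14 + 4·8 + 4·10; 3·14 + 4·8 + 1·10; 5·14 + 2·8 + 3·10) = (156, 84, 116)
w3 = Pw2 = (1736, 920, 1296)
Ratio at component: 1736 / 156 = 11.128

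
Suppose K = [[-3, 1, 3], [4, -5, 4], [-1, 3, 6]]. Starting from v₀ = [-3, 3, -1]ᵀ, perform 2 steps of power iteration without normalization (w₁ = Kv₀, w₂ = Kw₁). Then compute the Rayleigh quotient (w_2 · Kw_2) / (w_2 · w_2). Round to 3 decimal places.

λ ≈ -6.647

w1 = Kv₀ = (9, -31, 6)
w2 = Kw1 = (-40, 215, -66)
Kw2 = (137, -1499, 289)
w2·Kw2 = (-40)·137 + 215·(-1499) + (-66)·289 = -346839; w2·w2 = (-40)·(-40) + 215·215 + (-66)·(-66) = 52181
λ ≈ -346839/52181 = -6.647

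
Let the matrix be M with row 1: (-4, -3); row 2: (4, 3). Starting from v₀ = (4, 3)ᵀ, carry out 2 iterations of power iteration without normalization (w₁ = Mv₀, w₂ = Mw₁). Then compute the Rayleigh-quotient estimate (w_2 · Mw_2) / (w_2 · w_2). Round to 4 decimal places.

w1 = Mv₀ = ((-4)·4 + (-3)·3; 4·4 + 3·3) = (-25, 25)
w2 = Mw1 = ((-4)·(-25) + (-3)·25; 4·(-25) + 3·25) = (25, -25)
Mw2 = (-25, 25)
w2·Mw2 = 25·(-25) + (-25)·25 = -1250; w2·w2 = 25·25 + (-25)·(-25) = 1250
λ ≈ -1250/1250 = -1.0000

-1.0000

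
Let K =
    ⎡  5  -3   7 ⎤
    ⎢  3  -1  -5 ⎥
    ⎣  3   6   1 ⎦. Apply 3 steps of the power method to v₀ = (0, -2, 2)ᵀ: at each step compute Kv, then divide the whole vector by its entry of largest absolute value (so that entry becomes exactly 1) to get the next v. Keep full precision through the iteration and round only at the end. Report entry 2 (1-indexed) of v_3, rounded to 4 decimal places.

Kv0 = (20.00000, -8.00000, -10.00000); divide by 20.00000 → v1 = (1.00000, -0.40000, -0.50000)
Kv1 = (2.70000, 5.90000, 0.10000); divide by 5.90000 → v2 = (0.45763, 1.00000, 0.01695)
Kv2 = (-0.59322, 0.28814, 7.38983); divide by 7.38983 → v3 = (-0.08028, 0.03899, 1.00000)
Requested entry of v3: 34/872 = 0.0390

0.0390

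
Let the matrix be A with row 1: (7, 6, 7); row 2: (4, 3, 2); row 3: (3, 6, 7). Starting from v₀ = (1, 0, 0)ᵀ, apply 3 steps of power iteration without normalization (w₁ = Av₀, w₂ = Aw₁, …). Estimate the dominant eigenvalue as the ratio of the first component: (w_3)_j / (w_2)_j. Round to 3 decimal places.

14.851

w1 = Av₀ = (7·1 + 6·0 + 7·0; 4·1 + 3·0 + 2·0; 3·1 + 6·0 + 7·0) = (7, 4, 3)
w2 = Aw1 = (7·7 + 6·4 + 7·3; 4·7 + 3·4 + 2·3; 3·7 + 6·4 + 7·3) = (94, 46, 66)
w3 = Aw2 = (1396, 646, 1020)
Ratio at component: 1396 / 94 = 14.851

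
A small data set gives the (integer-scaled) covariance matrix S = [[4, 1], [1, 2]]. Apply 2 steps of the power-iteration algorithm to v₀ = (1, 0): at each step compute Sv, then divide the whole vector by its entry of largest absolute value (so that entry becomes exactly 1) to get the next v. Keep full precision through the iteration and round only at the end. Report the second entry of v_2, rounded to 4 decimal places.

0.3529

Sv0 = (4.00000, 1.00000); divide by 4.00000 → v1 = (1.00000, 0.25000)
Sv1 = (4.25000, 1.50000); divide by 4.25000 → v2 = (1.00000, 0.35294)
Requested entry of v2: 6/17 = 0.3529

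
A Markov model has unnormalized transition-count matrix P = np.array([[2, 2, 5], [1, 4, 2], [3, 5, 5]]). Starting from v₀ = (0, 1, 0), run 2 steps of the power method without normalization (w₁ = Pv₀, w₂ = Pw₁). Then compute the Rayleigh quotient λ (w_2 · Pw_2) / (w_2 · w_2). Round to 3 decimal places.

w1 = Pv₀ = (2·0 + 2·1 + 5·0; 1·0 + 4·1 + 2·0; 3·0 + 5·1 + 5·0) = (2, 4, 5)
w2 = Pw1 = (2·2 + 2·4 + 5·5; 1·2 + 4·4 + 2·5; 3·2 + 5·4 + 5·5) = (37, 28, 51)
Pw2 = (385, 251, 506)
w2·Pw2 = 37·385 + 28·251 + 51·506 = 47079; w2·w2 = 37·37 + 28·28 + 51·51 = 4754
λ ≈ 47079/4754 = 9.903

λ ≈ 9.903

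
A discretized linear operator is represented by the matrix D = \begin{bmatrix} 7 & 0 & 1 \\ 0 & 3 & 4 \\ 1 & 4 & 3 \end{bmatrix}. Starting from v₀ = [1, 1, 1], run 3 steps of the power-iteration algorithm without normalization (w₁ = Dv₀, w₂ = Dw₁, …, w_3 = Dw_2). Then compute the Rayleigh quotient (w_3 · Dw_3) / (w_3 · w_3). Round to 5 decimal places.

w1 = Dv₀ = (7·1 + 0·1 + 1·1; 0·1 + 3·1 + 4·1; 1·1 + 4·1 + 3·1) = (8, 7, 8)
w2 = Dw1 = (7·8 + 0·7 + 1·8; 0·8 + 3·7 + 4·8; 1·8 + 4·7 + 3·8) = (64, 53, 60)
w3 = Dw2 = (508, 399, 456)
Dw3 = (4012, 3021, 3472)
w3·Dw3 = 508·4012 + 399·3021 + 456·3472 = 4826707; w3·w3 = 508·508 + 399·399 + 456·456 = 625201
λ ≈ 4826707/625201 = 7.72025

7.72025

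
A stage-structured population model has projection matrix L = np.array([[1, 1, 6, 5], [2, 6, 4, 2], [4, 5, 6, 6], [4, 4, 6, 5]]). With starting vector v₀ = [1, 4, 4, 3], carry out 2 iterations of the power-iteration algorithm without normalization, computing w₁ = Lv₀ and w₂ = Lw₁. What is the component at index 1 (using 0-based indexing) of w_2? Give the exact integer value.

w1 = Lv₀ = (1·1 + 1·4 + 6·4 + 5·3; 2·1 + 6·4 + 4·4 + 2·3; 4·1 + 5·4 + 6·4 + 6·3; 4·1 + 4·4 + 6·4 + 5·3) = (44, 48, 66, 59)
w2 = Lw1 = (1·44 + 1·48 + 6·66 + 5·59; 2·44 + 6·48 + 4·66 + 2·59; 4·44 + 5·48 + 6·66 + 6·59; 4·44 + 4·48 + 6·66 + 5·59) = (783, 758, 1166, 1059)
The requested component of w2 is 758.

758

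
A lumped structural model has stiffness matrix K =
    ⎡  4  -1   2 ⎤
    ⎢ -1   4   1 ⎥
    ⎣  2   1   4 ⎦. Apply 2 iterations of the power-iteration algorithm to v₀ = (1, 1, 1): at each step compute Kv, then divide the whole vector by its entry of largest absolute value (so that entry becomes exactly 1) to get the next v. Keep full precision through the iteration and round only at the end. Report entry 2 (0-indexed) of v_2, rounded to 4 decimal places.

Kv0 = (5.00000, 4.00000, 7.00000); divide by 7.00000 → v1 = (0.71429, 0.57143, 1.00000)
Kv1 = (4.28571, 2.57143, 6.00000); divide by 6.00000 → v2 = (0.71429, 0.42857, 1.00000)
Requested entry of v2: 42/42 = 1.0000

1.0000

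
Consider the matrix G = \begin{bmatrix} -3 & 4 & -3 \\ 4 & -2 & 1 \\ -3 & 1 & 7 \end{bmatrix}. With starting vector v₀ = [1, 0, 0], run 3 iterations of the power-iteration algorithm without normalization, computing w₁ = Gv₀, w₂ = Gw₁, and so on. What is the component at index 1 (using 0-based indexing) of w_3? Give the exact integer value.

w1 = Gv₀ = ((-3)·1 + 4·0 + (-3)·0; 4·1 + (-2)·0 + 1·0; (-3)·1 + 1·0 + 7·0) = (-3, 4, -3)
w2 = Gw1 = ((-3)·(-3) + 4·4 + (-3)·(-3); 4·(-3) + (-2)·4 + 1·(-3); (-3)·(-3) + 1·4 + 7·(-3)) = (34, -23, -8)
w3 = Gw2 = (-170, 174, -181)
The requested component of w3 is 174.

174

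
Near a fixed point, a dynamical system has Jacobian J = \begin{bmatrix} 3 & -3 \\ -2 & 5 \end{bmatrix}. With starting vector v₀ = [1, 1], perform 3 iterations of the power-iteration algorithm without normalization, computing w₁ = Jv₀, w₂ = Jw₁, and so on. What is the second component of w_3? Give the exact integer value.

w1 = Jv₀ = (3·1 + (-3)·1; (-2)·1 + 5·1) = (0, 3)
w2 = Jw1 = (3·0 + (-3)·3; (-2)·0 + 5·3) = (-9, 15)
w3 = Jw2 = (-72, 93)
The requested component of w3 is 93.

93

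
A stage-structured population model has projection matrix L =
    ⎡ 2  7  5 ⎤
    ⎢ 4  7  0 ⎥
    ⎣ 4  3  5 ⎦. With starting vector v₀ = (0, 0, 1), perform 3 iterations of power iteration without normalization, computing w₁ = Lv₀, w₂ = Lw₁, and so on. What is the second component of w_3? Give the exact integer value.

w1 = Lv₀ = (5, 0, 5)
w2 = Lw1 = (35, 20, 45)
w3 = Lw2 = (435, 280, 425)
The requested component of w3 is 280.

280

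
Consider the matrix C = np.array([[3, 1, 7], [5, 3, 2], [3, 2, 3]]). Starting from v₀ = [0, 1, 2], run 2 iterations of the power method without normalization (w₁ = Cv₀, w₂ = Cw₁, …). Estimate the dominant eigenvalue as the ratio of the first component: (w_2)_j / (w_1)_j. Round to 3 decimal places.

w1 = Cv₀ = (15, 7, 8)
w2 = Cw1 = (108, 112, 83)
Ratio at component: 108 / 15 = 7.200

λ ≈ 7.200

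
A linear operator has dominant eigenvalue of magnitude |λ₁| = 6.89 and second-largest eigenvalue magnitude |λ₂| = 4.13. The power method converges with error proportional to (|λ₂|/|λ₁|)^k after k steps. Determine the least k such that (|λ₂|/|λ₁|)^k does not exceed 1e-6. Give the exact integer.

27

|λ₂/λ₁| = 4.13/6.89 = 0.59942
Need k ≥ ln(1e-6) / ln(0.59942) = -13.8155 / -0.5118 ≈ 26.994
Smallest integer k satisfying the bound: 27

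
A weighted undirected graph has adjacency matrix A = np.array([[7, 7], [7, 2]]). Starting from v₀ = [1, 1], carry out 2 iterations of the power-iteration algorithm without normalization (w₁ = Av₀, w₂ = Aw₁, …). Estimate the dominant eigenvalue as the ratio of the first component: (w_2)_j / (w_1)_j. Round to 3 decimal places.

w1 = Av₀ = (7·1 + 7·1; 7·1 + 2·1) = (14, 9)
w2 = Aw1 = (7·14 + 7·9; 7·14 + 2·9) = (161, 116)
Ratio at component: 161 / 14 = 11.500

λ ≈ 11.500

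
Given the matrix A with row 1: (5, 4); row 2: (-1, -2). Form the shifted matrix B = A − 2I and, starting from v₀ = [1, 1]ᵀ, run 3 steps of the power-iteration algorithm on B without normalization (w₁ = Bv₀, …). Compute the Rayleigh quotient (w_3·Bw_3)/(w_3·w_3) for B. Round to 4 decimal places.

-1.8694

B = A − 2I has rows (3, 4); (-1, -4)
w1 = Bv₀ = (3·1 + 4·1; (-1)·1 + (-4)·1) = (7, -5)
w2 = Bw1 = (3·7 + 4·(-5); (-1)·7 + (-4)·(-5)) = (1, 13)
w3 = Bw2 = (55, -53)
Bw3 = (-47, 157)
w3·Bw3 = -10906; w3·w3 = 5834; μ ≈ -10906/5834 = -1.8694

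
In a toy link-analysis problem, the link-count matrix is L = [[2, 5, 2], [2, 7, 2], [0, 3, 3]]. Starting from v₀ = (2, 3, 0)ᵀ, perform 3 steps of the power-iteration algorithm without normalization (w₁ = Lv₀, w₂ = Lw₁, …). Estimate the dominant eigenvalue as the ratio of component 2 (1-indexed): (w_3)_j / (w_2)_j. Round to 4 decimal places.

w1 = Lv₀ = (2·2 + 5·3 + 2·0; 2·2 + 7·3 + 2·0; 0·2 + 3·3 + 3·0) = (19, 25, 9)
w2 = Lw1 = (2·19 + 5·25 + 2·9; 2·19 + 7·25 + 2·9; 0·19 + 3·25 + 3·9) = (181, 231, 102)
w3 = Lw2 = (1721, 2183, 999)
Ratio at component: 2183 / 231 = 9.4502

λ ≈ 9.4502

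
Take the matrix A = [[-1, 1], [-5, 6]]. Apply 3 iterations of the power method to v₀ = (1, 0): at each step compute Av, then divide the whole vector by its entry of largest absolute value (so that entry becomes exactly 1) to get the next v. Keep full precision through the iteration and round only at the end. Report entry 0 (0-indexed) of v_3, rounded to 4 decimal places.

Av0 = (-1.00000, -5.00000); divide by -5.00000 → v1 = (0.20000, 1.00000)
Av1 = (0.80000, 5.00000); divide by 5.00000 → v2 = (0.16000, 1.00000)
Av2 = (0.84000, 5.20000); divide by 5.20000 → v3 = (0.16154, 1.00000)
Requested entry of v3: -21/-130 = 0.1615

0.1615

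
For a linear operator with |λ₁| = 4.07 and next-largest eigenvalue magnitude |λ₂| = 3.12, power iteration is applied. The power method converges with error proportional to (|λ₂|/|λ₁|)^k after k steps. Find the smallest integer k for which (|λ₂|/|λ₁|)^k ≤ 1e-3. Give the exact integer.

26

|λ₂/λ₁| = 3.12/4.07 = 0.76658
Need k ≥ ln(1e-3) / ln(0.76658) = -6.9078 / -0.2658 ≈ 25.988
Smallest integer k satisfying the bound: 26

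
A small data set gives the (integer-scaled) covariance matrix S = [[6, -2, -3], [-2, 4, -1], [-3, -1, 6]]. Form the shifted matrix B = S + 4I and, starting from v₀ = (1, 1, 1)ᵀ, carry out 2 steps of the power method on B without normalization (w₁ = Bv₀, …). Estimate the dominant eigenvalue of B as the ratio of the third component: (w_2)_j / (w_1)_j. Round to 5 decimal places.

B = S + 4I has rows (10, -2, -3); (-2, 8, -1); (-3, -1, 10)
w1 = Bv₀ = (5, 5, 6)
w2 = Bw1 = (22, 24, 40)
Ratio: 40/6 = 6.66667

μ ≈ 6.66667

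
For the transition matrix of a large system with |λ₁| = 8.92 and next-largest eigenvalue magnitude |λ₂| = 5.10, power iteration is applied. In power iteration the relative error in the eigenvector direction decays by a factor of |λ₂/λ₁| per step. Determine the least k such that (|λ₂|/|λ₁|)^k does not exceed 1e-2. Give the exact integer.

|λ₂/λ₁| = 5.10/8.92 = 0.57175
Need k ≥ ln(1e-2) / ln(0.57175) = -4.6052 / -0.5591 ≈ 8.237
Smallest integer k satisfying the bound: 9

9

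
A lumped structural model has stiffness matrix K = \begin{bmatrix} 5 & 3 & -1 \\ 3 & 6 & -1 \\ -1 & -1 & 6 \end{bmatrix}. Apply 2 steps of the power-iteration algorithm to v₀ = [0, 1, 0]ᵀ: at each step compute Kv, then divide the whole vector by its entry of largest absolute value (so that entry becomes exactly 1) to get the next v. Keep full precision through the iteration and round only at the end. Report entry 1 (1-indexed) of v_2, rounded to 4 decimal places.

0.7391

Kv0 = (3.00000, 6.00000, -1.00000); divide by 6.00000 → v1 = (0.50000, 1.00000, -0.16667)
Kv1 = (5.66667, 7.66667, -2.50000); divide by 7.66667 → v2 = (0.73913, 1.00000, -0.32609)
Requested entry of v2: 34/46 = 0.7391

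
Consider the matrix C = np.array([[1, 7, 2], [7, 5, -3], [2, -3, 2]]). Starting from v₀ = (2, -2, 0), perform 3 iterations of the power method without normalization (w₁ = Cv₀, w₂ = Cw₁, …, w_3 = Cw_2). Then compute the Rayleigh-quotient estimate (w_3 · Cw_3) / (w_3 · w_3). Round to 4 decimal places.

λ ≈ 3.2522

w1 = Cv₀ = (-12, 4, 10)
w2 = Cw1 = (36, -94, -16)
w3 = Cw2 = (-654, -170, 322)
Cw3 = (-1200, -6394, -154)
w3·Cw3 = (-654)·(-1200) + (-170)·(-6394) + 322·(-154) = 1822192; w3·w3 = (-654)·(-654) + (-170)·(-170) + 322·322 = 560300
λ ≈ 1822192/560300 = 3.2522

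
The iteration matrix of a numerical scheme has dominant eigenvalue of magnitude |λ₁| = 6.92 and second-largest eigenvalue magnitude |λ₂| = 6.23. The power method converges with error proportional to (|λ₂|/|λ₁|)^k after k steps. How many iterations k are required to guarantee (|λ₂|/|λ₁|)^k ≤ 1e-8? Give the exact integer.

176

|λ₂/λ₁| = 6.23/6.92 = 0.90029
Need k ≥ ln(1e-8) / ln(0.90029) = -18.4207 / -0.1050 ≈ 175.369
Smallest integer k satisfying the bound: 176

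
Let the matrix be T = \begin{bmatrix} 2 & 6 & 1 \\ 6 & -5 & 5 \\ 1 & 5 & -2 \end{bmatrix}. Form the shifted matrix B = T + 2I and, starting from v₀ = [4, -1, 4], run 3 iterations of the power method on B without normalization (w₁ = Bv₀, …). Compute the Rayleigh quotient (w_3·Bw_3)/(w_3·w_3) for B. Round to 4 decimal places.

μ ≈ 1.6381

B = T + 2I has rows (4, 6, 1); (6, -3, 5); (1, 5, 0)
w1 = Bv₀ = (4·4 + 6·(-1) + 1·4; 6·4 + (-3)·(-1) + 5·4; 1·4 + 5·(-1) + 0·4) = (14, 47, -1)
w2 = Bw1 = (4·14 + 6·47 + 1·(-1); 6·14 + (-3)·47 + 5·(-1); 1·14 + 5·47 + 0·(-1)) = (337, -62, 249)
w3 = Bw2 = (1225, 3453, 27)
Bw3 = (25645, -2874, 18490)
w3·Bw3 = 21990433; w3·w3 = 13424563; μ ≈ 21990433/13424563 = 1.6381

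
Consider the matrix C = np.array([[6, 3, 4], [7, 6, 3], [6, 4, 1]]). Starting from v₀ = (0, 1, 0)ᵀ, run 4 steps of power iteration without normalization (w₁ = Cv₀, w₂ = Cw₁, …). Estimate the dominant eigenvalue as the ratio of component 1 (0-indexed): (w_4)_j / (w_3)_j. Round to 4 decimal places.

w1 = Cv₀ = (6·0 + 3·1 + 4·0; 7·0 + 6·1 + 3·0; 6·0 + 4·1 + 1·0) = (3, 6, 4)
w2 = Cw1 = (6·3 + 3·6 + 4·4; 7·3 + 6·6 + 3·4; 6·3 + 4·6 + 1·4) = (52, 69, 46)
w3 = Cw2 = (703, 916, 634)
w4 = Cw3 = (9502, 12319, 8516)
Ratio at component: 12319 / 916 = 13.4487

λ ≈ 13.4487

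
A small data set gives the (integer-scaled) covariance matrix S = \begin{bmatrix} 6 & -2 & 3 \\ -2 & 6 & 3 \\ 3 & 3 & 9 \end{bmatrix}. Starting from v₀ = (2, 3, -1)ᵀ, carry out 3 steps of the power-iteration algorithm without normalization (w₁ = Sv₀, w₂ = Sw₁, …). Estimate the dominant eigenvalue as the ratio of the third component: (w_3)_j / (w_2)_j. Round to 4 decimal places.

11.8750

w1 = Sv₀ = (6·2 + (-2)·3 + 3·(-1); (-2)·2 + 6·3 + 3·(-1); 3·2 + 3·3 + 9·(-1)) = (3, 11, 6)
w2 = Sw1 = (6·3 + (-2)·11 + 3·6; (-2)·3 + 6·11 + 3·6; 3·3 + 3·11 + 9·6) = (14, 78, 96)
w3 = Sw2 = (216, 728, 1140)
Ratio at component: 1140 / 96 = 11.8750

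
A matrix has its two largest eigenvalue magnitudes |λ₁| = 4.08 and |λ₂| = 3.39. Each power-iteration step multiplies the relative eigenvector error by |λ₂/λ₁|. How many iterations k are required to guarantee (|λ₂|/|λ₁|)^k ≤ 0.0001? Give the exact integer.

|λ₂/λ₁| = 3.39/4.08 = 0.83088
Need k ≥ ln(0.0001) / ln(0.83088) = -9.2103 / -0.1853 ≈ 49.714
Smallest integer k satisfying the bound: 50

50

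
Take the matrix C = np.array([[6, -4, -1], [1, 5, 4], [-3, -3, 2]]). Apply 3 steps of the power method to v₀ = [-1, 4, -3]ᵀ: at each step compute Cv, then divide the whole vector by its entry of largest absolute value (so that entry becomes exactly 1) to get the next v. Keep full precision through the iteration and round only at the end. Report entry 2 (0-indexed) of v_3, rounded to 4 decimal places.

Cv0 = (-19.00000, 7.00000, -15.00000); divide by -19.00000 → v1 = (1.00000, -0.36842, 0.78947)
Cv1 = (6.68421, 2.31579, -0.31579); divide by 6.68421 → v2 = (1.00000, 0.34646, -0.04724)
Cv2 = (4.66142, 2.54331, -4.13386); divide by 4.66142 → v3 = (1.00000, 0.54561, -0.88682)
Requested entry of v3: 525/-592 = -0.8868

-0.8868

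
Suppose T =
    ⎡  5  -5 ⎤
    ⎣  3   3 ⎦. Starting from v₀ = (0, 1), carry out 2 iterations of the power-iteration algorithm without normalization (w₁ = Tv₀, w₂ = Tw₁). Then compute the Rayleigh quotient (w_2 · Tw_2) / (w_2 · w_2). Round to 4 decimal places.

w1 = Tv₀ = (5·0 + (-5)·1; 3·0 + 3·1) = (-5, 3)
w2 = Tw1 = (5·(-5) + (-5)·3; 3·(-5) + 3·3) = (-40, -6)
Tw2 = (-170, -138)
w2·Tw2 = (-40)·(-170) + (-6)·(-138) = 7628; w2·w2 = (-40)·(-40) + (-6)·(-6) = 1636
λ ≈ 7628/1636 = 4.6626

4.6626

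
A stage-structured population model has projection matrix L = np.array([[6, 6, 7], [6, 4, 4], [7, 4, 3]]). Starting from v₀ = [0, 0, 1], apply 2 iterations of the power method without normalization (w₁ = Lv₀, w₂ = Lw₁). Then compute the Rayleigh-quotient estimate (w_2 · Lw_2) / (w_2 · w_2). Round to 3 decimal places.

15.943

w1 = Lv₀ = (6·0 + 6·0 + 7·1; 6·0 + 4·0 + 4·1; 7·0 + 4·0 + 3·1) = (7, 4, 3)
w2 = Lw1 = (6·7 + 6·4 + 7·3; 6·7 + 4·4 + 4·3; 7·7 + 4·4 + 3·3) = (87, 70, 74)
Lw2 = (1460, 1098, 1111)
w2·Lw2 = 87·1460 + 70·1098 + 74·1111 = 286094; w2·w2 = 87·87 + 70·70 + 74·74 = 17945
λ ≈ 286094/17945 = 15.943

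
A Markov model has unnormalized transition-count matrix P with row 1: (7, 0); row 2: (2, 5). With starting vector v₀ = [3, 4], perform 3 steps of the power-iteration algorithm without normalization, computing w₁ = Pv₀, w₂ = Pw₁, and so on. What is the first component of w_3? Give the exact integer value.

1029

w1 = Pv₀ = (7·3 + 0·4; 2·3 + 5·4) = (21, 26)
w2 = Pw1 = (7·21 + 0·26; 2·21 + 5·26) = (147, 172)
w3 = Pw2 = (1029, 1154)
The requested component of w3 is 1029.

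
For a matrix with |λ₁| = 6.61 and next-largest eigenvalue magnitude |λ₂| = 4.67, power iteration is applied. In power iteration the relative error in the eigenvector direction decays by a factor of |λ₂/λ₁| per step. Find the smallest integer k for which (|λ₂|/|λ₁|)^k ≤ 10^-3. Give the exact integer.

|λ₂/λ₁| = 4.67/6.61 = 0.70651
Need k ≥ ln(10^-3) / ln(0.70651) = -6.9078 / -0.3474 ≈ 19.883
Smallest integer k satisfying the bound: 20

20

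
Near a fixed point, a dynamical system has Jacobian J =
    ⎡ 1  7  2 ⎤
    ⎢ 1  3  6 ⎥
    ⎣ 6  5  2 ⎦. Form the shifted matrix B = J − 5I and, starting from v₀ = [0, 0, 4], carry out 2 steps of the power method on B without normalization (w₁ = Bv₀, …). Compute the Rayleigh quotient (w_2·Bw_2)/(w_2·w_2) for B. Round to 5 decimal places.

B = J − 5I has rows (-4, 7, 2); (1, -2, 6); (6, 5, -3)
w1 = Bv₀ = (8, 24, -12)
w2 = Bw1 = (112, -112, 204)
Bw2 = (-824, 1560, -500)
w2·Bw2 = -369008; w2·w2 = 66704; μ ≈ -369008/66704 = -5.53202

-5.53202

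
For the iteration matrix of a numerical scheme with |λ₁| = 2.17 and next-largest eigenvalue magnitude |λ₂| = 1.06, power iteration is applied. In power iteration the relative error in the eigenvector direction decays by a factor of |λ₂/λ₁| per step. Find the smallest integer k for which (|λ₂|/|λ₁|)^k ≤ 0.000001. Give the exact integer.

20

|λ₂/λ₁| = 1.06/2.17 = 0.48848
Need k ≥ ln(0.000001) / ln(0.48848) = -13.8155 / -0.7165 ≈ 19.283
Smallest integer k satisfying the bound: 20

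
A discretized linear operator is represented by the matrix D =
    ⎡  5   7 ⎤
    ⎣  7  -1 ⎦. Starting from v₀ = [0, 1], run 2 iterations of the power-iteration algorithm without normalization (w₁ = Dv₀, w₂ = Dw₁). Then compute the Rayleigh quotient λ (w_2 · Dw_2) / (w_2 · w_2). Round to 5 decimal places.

6.40073

w1 = Dv₀ = (5·0 + 7·1; 7·0 + (-1)·1) = (7, -1)
w2 = Dw1 = (5·7 + 7·(-1); 7·7 + (-1)·(-1)) = (28, 50)
Dw2 = (490, 146)
w2·Dw2 = 28·490 + 50·146 = 21020; w2·w2 = 28·28 + 50·50 = 3284
λ ≈ 21020/3284 = 6.40073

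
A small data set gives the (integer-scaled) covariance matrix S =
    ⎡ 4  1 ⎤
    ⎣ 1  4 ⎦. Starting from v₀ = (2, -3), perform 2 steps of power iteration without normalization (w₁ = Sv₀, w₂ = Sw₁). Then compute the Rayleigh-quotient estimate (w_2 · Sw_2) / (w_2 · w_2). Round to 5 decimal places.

λ ≈ 3.47170

w1 = Sv₀ = (4·2 + 1·(-3); 1·2 + 4·(-3)) = (5, -10)
w2 = Sw1 = (4·5 + 1·(-10); 1·5 + 4·(-10)) = (10, -35)
Sw2 = (5, -130)
w2·Sw2 = 10·5 + (-35)·(-130) = 4600; w2·w2 = 10·10 + (-35)·(-35) = 1325
λ ≈ 4600/1325 = 3.47170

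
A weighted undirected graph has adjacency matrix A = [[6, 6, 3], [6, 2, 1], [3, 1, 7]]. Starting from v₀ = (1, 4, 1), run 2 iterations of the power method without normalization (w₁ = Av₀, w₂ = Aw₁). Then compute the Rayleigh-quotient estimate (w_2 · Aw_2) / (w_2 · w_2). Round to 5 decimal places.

12.07970

w1 = Av₀ = (6·1 + 6·4 + 3·1; 6·1 + 2·4 + 1·1; 3·1 + 1·4 + 7·1) = (33, 15, 14)
w2 = Aw1 = (6·33 + 6·15 + 3·14; 6·33 + 2·15 + 1·14; 3·33 + 1·15 + 7·14) = (330, 242, 212)
Aw2 = (4068, 2676, 2716)
w2·Aw2 = 330·4068 + 242·2676 + 212·2716 = 2565824; w2·w2 = 330·330 + 242·242 + 212·212 = 212408
λ ≈ 2565824/212408 = 12.07970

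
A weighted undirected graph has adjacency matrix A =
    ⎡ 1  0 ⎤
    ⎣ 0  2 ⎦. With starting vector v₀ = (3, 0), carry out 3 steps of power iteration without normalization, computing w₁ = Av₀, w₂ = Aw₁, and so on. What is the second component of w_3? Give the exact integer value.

w1 = Av₀ = (3, 0)
w2 = Aw1 = (3, 0)
w3 = Aw2 = (3, 0)
The requested component of w3 is 0.

0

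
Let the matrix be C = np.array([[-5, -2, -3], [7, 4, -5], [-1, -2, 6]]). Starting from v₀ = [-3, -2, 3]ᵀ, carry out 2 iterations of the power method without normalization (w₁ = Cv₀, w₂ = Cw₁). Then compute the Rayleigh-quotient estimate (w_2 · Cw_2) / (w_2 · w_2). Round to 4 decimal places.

w1 = Cv₀ = ((-5)·(-3) + (-2)·(-2) + (-3)·3; 7·(-3) + 4·(-2) + (-5)·3; (-1)·(-3) + (-2)·(-2) + 6·3) = (10, -44, 25)
w2 = Cw1 = ((-5)·10 + (-2)·(-44) + (-3)·25; 7·10 + 4·(-44) + (-5)·25; (-1)·10 + (-2)·(-44) + 6·25) = (-37, -231, 228)
Cw2 = (-37, -2323, 1867)
w2·Cw2 = (-37)·(-37) + (-231)·(-2323) + 228·1867 = 963658; w2·w2 = (-37)·(-37) + (-231)·(-231) + 228·228 = 106714
λ ≈ 963658/106714 = 9.0303

9.0303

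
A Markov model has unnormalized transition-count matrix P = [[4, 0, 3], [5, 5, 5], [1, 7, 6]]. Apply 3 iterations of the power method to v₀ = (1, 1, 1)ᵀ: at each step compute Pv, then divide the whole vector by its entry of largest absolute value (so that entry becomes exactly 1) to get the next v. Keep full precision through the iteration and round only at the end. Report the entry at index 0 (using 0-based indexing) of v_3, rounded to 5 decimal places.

Pv0 = (7.000000, 15.000000, 14.000000); divide by 15.000000 → v1 = (0.466667, 1.000000, 0.933333)
Pv1 = (4.666667, 12.000000, 13.066667); divide by 13.066667 → v2 = (0.357143, 0.918367, 1.000000)
Pv2 = (4.428571, 11.377551, 12.785714); divide by 12.785714 → v3 = (0.346369, 0.889864, 1.000000)
Requested entry of v3: 868/2506 = 0.34637

0.34637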